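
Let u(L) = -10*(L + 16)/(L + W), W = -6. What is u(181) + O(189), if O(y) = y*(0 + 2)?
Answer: 12836/35 ≈ 366.74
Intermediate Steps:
O(y) = 2*y (O(y) = y*2 = 2*y)
u(L) = -10*(16 + L)/(-6 + L) (u(L) = -10*(L + 16)/(L - 6) = -10*(16 + L)/(-6 + L))
u(181) + O(189) = 10*(-16 - 1*181)/(-6 + 181) + 2*189 = 10*(-16 - 181)/175 + 378 = 10*(1/175)*(-197) + 378 = -394/35 + 378 = 12836/35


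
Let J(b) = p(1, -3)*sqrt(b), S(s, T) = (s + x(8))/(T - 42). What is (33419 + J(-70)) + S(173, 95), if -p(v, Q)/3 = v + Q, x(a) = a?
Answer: 1771388/53 + 6*I*sqrt(70) ≈ 33422.0 + 50.2*I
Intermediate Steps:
p(v, Q) = -3*Q - 3*v (p(v, Q) = -3*(v + Q) = -3*(Q + v) = -3*Q - 3*v)
S(s, T) = (8 + s)/(-42 + T) (S(s, T) = (s + 8)/(T - 42) = (8 + s)/(-42 + T))
J(b) = 6*sqrt(b) (J(b) = (-3*(-3) - 3*1)*sqrt(b) = (9 - 3)*sqrt(b) = 6*sqrt(b))
(33419 + J(-70)) + S(173, 95) = (33419 + 6*sqrt(-70)) + (8 + 173)/(-42 + 95) = (33419 + 6*(I*sqrt(70))) + 181/53 = (33419 + 6*I*sqrt(70)) + (1/53)*181 = (33419 + 6*I*sqrt(70)) + 181/53 = 1771388/53 + 6*I*sqrt(70)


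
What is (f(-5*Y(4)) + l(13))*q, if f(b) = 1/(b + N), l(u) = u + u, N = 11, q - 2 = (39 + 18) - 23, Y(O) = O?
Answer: 932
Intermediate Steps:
q = 36 (q = 2 + ((39 + 18) - 23) = 2 + (57 - 23) = 2 + 34 = 36)
l(u) = 2*u
f(b) = 1/(11 + b) (f(b) = 1/(b + 11) = 1/(11 + b))
(f(-5*Y(4)) + l(13))*q = (1/(11 - 5*4) + 2*13)*36 = (1/(11 - 20) + 26)*36 = (1/(-9) + 26)*36 = (-1/9 + 26)*36 = (233/9)*36 = 932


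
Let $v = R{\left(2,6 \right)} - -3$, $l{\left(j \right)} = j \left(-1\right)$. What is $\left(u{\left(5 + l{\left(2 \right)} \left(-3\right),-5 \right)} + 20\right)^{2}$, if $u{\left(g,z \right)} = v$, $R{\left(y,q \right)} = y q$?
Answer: $1225$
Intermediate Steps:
$l{\left(j \right)} = - j$
$R{\left(y,q \right)} = q y$
$v = 15$ ($v = 6 \cdot 2 - -3 = 12 + 3 = 15$)
$u{\left(g,z \right)} = 15$
$\left(u{\left(5 + l{\left(2 \right)} \left(-3\right),-5 \right)} + 20\right)^{2} = \left(15 + 20\right)^{2} = 35^{2} = 1225$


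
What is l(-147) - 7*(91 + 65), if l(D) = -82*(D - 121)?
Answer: 20884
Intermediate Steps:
l(D) = 9922 - 82*D (l(D) = -82*(-121 + D) = 9922 - 82*D)
l(-147) - 7*(91 + 65) = (9922 - 82*(-147)) - 7*(91 + 65) = (9922 + 12054) - 7*156 = 21976 - 1092 = 20884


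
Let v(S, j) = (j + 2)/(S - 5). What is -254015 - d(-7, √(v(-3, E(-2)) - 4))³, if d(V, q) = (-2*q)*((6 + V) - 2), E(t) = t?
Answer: -254015 + 1728*I ≈ -2.5402e+5 + 1728.0*I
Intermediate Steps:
v(S, j) = (2 + j)/(-5 + S)
d(V, q) = -2*q*(4 + V) (d(V, q) = (-2*q)*(4 + V) = -2*q*(4 + V))
-254015 - d(-7, √(v(-3, E(-2)) - 4))³ = -254015 - (-2*√((2 - 2)/(-5 - 3) - 4)*(4 - 7))³ = -254015 - (-2*√(0/(-8) - 4)*(-3))³ = -254015 - (-2*√(-⅛*0 - 4)*(-3))³ = -254015 - (-2*√(0 - 4)*(-3))³ = -254015 - (-2*√(-4)*(-3))³ = -254015 - (-2*2*I*(-3))³ = -254015 - (12*I)³ = -254015 - (-1728)*I = -254015 + 1728*I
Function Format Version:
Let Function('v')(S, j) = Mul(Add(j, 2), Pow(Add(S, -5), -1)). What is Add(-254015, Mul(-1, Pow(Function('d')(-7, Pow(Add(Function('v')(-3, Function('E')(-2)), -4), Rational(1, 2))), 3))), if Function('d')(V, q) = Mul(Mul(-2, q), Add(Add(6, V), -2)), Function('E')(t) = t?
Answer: Add(-254015, Mul(1728, I)) ≈ Add(-2.5402e+5, Mul(1728.0, I))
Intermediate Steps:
Function('v')(S, j) = Mul(Pow(Add(-5, S), -1), Add(2, j)) (Function('v')(S, j) = Mul(Add(2, j), Pow(Add(-5, S), -1)) = Mul(Pow(Add(-5, S), -1), Add(2, j)))
Function('d')(V, q) = Mul(-2, q, Add(4, V)) (Function('d')(V, q) = Mul(Mul(-2, q), Add(4, V)) = Mul(-2, q, Add(4, V)))
Add(-254015, Mul(-1, Pow(Function('d')(-7, Pow(Add(Function('v')(-3, Function('E')(-2)), -4), Rational(1, 2))), 3))) = Add(-254015, Mul(-1, Pow(Mul(-2, Pow(Add(Mul(Pow(Add(-5, -3), -1), Add(2, -2)), -4), Rational(1, 2)), Add(4, -7)), 3))) = Add(-254015, Mul(-1, Pow(Mul(-2, Pow(Add(Mul(Pow(-8, -1), 0), -4), Rational(1, 2)), -3), 3))) = Add(-254015, Mul(-1, Pow(Mul(-2, Pow(Add(Mul(Rational(-1, 8), 0), -4), Rational(1, 2)), -3), 3))) = Add(-254015, Mul(-1, Pow(Mul(-2, Pow(Add(0, -4), Rational(1, 2)), -3), 3))) = Add(-254015, Mul(-1, Pow(Mul(-2, Pow(-4, Rational(1, 2)), -3), 3))) = Add(-254015, Mul(-1, Pow(Mul(-2, Mul(2, I), -3), 3))) = Add(-254015, Mul(-1, Pow(Mul(12, I), 3))) = Add(-254015, Mul(-1, Mul(-1728, I))) = Add(-254015, Mul(1728, I))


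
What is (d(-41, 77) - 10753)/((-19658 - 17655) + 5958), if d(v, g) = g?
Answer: 10676/31355 ≈ 0.34049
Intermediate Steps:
(d(-41, 77) - 10753)/((-19658 - 17655) + 5958) = (77 - 10753)/((-19658 - 17655) + 5958) = -10676/(-37313 + 5958) = -10676/(-31355) = -10676*(-1/31355) = 10676/31355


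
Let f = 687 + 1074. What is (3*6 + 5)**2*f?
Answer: 931569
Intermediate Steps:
f = 1761
(3*6 + 5)**2*f = (3*6 + 5)**2*1761 = (18 + 5)**2*1761 = 23**2*1761 = 529*1761 = 931569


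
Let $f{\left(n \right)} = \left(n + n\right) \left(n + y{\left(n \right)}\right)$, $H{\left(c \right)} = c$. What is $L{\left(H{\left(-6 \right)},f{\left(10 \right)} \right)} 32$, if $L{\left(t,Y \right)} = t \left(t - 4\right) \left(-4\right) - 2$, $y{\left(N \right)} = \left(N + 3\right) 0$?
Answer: $-7744$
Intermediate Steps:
$y{\left(N \right)} = 0$ ($y{\left(N \right)} = \left(3 + N\right) 0 = 0$)
$f{\left(n \right)} = 2 n^{2}$ ($f{\left(n \right)} = \left(n + n\right) \left(n + 0\right) = 2 n n = 2 n^{2}$)
$L{\left(t,Y \right)} = -2 - 4 t \left(-4 + t\right)$ ($L{\left(t,Y \right)} = t \left(-4 + t\right) \left(-4\right) - 2 = - 4 t \left(-4 + t\right) - 2 = -2 - 4 t \left(-4 + t\right)$)
$L{\left(H{\left(-6 \right)},f{\left(10 \right)} \right)} 32 = \left(-2 - 4 \left(-6\right)^{2} + 16 \left(-6\right)\right) 32 = \left(-2 - 144 - 96\right) 32 = \left(-242\right) 32 = -7744$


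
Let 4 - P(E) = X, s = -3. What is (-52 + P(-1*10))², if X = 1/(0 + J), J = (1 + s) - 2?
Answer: 36481/16 ≈ 2280.1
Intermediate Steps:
J = -4 (J = (1 - 3) - 2 = -2 - 2 = -4)
X = -¼ (X = 1/(0 - 4) = 1/(-4) = -¼ ≈ -0.25000)
P(E) = 17/4 (P(E) = 4 - 1*(-¼) = 4 + ¼ = 17/4)
(-52 + P(-1*10))² = (-52 + 17/4)² = (-191/4)² = 36481/16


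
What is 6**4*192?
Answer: 248832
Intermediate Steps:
6**4*192 = 1296*192 = 248832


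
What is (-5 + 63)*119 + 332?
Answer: 7234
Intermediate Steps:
(-5 + 63)*119 + 332 = 58*119 + 332 = 6902 + 332 = 7234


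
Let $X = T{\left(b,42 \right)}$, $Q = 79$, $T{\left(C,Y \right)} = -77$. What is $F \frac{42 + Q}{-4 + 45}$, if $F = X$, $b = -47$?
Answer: $- \frac{9317}{41} \approx -227.24$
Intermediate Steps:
$X = -77$
$F = -77$
$F \frac{42 + Q}{-4 + 45} = - 77 \frac{42 + 79}{-4 + 45} = - 77 \cdot \frac{121}{41} = - 77 \cdot 121 \cdot \frac{1}{41} = \left(-77\right) \frac{121}{41} = - \frac{9317}{41}$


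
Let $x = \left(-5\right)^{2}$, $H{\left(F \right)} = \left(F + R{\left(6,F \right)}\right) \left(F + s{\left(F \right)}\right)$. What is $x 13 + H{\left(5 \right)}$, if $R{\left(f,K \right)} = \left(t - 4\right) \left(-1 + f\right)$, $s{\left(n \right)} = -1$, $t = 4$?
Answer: $345$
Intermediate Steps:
$R{\left(f,K \right)} = 0$ ($R{\left(f,K \right)} = \left(4 - 4\right) \left(-1 + f\right) = 0 \left(-1 + f\right) = 0$)
$H{\left(F \right)} = F \left(-1 + F\right)$ ($H{\left(F \right)} = \left(F + 0\right) \left(F - 1\right) = F \left(-1 + F\right)$)
$x = 25$
$x 13 + H{\left(5 \right)} = 25 \cdot 13 + 5 \left(-1 + 5\right) = 325 + 5 \cdot 4 = 325 + 20 = 345$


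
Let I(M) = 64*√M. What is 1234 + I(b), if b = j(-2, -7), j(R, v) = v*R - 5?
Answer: 1426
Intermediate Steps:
j(R, v) = -5 + R*v (j(R, v) = R*v - 5 = -5 + R*v)
b = 9 (b = -5 - 2*(-7) = -5 + 14 = 9)
1234 + I(b) = 1234 + 64*√9 = 1234 + 64*3 = 1234 + 192 = 1426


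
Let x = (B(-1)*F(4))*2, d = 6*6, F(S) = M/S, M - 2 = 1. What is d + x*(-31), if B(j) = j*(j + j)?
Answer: -57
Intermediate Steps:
M = 3 (M = 2 + 1 = 3)
F(S) = 3/S
B(j) = 2*j**2 (B(j) = j*(2*j) = 2*j**2)
d = 36
x = 3 (x = ((2*(-1)**2)*(3/4))*2 = ((2*1)*(3*(1/4)))*2 = (2*(3/4))*2 = (3/2)*2 = 3)
d + x*(-31) = 36 + 3*(-31) = 36 - 93 = -57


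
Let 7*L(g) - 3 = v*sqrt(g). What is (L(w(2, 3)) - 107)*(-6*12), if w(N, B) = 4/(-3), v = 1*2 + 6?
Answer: 53712/7 - 384*I*sqrt(3)/7 ≈ 7673.1 - 95.015*I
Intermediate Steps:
v = 8 (v = 2 + 6 = 8)
w(N, B) = -4/3 (w(N, B) = 4*(-1/3) = -4/3)
L(g) = 3/7 + 8*sqrt(g)/7 (L(g) = 3/7 + (8*sqrt(g))/7 = 3/7 + 8*sqrt(g)/7)
(L(w(2, 3)) - 107)*(-6*12) = ((3/7 + 8*sqrt(-4/3)/7) - 107)*(-6*12) = ((3/7 + 8*(2*I*sqrt(3)/3)/7) - 107)*(-72) = ((3/7 + 16*I*sqrt(3)/21) - 107)*(-72) = (-746/7 + 16*I*sqrt(3)/21)*(-72) = 53712/7 - 384*I*sqrt(3)/7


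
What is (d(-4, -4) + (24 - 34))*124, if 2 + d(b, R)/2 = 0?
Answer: -1736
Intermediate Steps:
d(b, R) = -4 (d(b, R) = -4 + 2*0 = -4 + 0 = -4)
(d(-4, -4) + (24 - 34))*124 = (-4 + (24 - 34))*124 = (-4 - 10)*124 = -14*124 = -1736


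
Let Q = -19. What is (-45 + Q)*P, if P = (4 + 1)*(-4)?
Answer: 1280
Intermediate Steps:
P = -20 (P = 5*(-4) = -20)
(-45 + Q)*P = (-45 - 19)*(-20) = -64*(-20) = 1280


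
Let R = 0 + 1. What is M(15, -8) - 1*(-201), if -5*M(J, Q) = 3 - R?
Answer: 1003/5 ≈ 200.60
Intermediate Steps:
R = 1
M(J, Q) = -⅖ (M(J, Q) = -(3 - 1*1)/5 = -(3 - 1)/5 = -⅕*2 = -⅖)
M(15, -8) - 1*(-201) = -⅖ - 1*(-201) = -⅖ + 201 = 1003/5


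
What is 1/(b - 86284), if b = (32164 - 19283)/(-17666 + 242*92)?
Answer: -418/36065541 ≈ -1.1590e-5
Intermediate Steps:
b = 1171/418 (b = 12881/(-17666 + 22264) = 12881/4598 = 12881*(1/4598) = 1171/418 ≈ 2.8014)
1/(b - 86284) = 1/(1171/418 - 86284) = 1/(-36065541/418) = -418/36065541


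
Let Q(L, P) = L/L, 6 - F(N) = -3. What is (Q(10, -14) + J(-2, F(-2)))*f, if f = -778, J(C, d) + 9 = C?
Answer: 7780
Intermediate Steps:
F(N) = 9 (F(N) = 6 - 1*(-3) = 6 + 3 = 9)
J(C, d) = -9 + C
Q(L, P) = 1
(Q(10, -14) + J(-2, F(-2)))*f = (1 + (-9 - 2))*(-778) = (1 - 11)*(-778) = -10*(-778) = 7780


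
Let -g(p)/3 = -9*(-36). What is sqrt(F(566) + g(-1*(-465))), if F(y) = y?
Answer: I*sqrt(406) ≈ 20.149*I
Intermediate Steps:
g(p) = -972 (g(p) = -(-27)*(-36) = -3*324 = -972)
sqrt(F(566) + g(-1*(-465))) = sqrt(566 - 972) = sqrt(-406) = I*sqrt(406)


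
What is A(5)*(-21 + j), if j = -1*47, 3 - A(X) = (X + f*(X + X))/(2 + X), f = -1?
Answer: -1768/7 ≈ -252.57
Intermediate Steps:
A(X) = 3 + X/(2 + X) (A(X) = 3 - (X - (X + X))/(2 + X) = 3 - (X - 2*X)/(2 + X) = 3 - (-X)/(2 + X) = 3 - (-1)*X/(2 + X) = 3 + X/(2 + X))
j = -47
A(5)*(-21 + j) = (2*(3 + 2*5)/(2 + 5))*(-21 - 47) = (2*(3 + 10)/7)*(-68) = (2*(1/7)*13)*(-68) = (26/7)*(-68) = -1768/7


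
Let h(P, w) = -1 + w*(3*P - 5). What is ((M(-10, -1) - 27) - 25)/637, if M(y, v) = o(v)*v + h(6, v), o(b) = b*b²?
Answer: -5/49 ≈ -0.10204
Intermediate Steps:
o(b) = b³
h(P, w) = -1 + w*(-5 + 3*P)
M(y, v) = -1 + v⁴ + 13*v (M(y, v) = v³*v + (-1 - 5*v + 3*6*v) = v⁴ + (-1 - 5*v + 18*v) = v⁴ + (-1 + 13*v) = -1 + v⁴ + 13*v)
((M(-10, -1) - 27) - 25)/637 = (((-1 + (-1)⁴ + 13*(-1)) - 27) - 25)/637 = (((-1 + 1 - 13) - 27) - 25)*(1/637) = ((-13 - 27) - 25)*(1/637) = (-40 - 25)*(1/637) = -65*1/637 = -5/49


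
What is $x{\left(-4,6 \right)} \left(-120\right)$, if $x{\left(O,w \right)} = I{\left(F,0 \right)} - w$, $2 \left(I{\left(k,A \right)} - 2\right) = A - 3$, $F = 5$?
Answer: $660$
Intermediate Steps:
$I{\left(k,A \right)} = \frac{1}{2} + \frac{A}{2}$ ($I{\left(k,A \right)} = 2 + \frac{A - 3}{2} = 2 + \frac{-3 + A}{2} = 2 + \left(- \frac{3}{2} + \frac{A}{2}\right) = \frac{1}{2} + \frac{A}{2}$)
$x{\left(O,w \right)} = \frac{1}{2} - w$ ($x{\left(O,w \right)} = \left(\frac{1}{2} + \frac{1}{2} \cdot 0\right) - w = \left(\frac{1}{2} + 0\right) - w = \frac{1}{2} - w$)
$x{\left(-4,6 \right)} \left(-120\right) = \left(\frac{1}{2} - 6\right) \left(-120\right) = \left(- \frac{11}{2}\right) \left(-120\right) = 660$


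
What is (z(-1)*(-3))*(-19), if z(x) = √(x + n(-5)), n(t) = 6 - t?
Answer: 57*√10 ≈ 180.25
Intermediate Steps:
z(x) = √(11 + x) (z(x) = √(x + (6 - 1*(-5))) = √(x + (6 + 5)) = √(x + 11) = √(11 + x))
(z(-1)*(-3))*(-19) = (√(11 - 1)*(-3))*(-19) = (√10*(-3))*(-19) = -3*√10*(-19) = 57*√10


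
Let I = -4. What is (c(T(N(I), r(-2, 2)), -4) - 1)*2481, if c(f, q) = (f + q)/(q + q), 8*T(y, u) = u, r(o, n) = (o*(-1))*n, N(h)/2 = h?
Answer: -22329/16 ≈ -1395.6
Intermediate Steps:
N(h) = 2*h
r(o, n) = -n*o (r(o, n) = (-o)*n = -n*o)
T(y, u) = u/8
c(f, q) = (f + q)/(2*q) (c(f, q) = (f + q)/((2*q)) = (f + q)*(1/(2*q)) = (f + q)/(2*q))
(c(T(N(I), r(-2, 2)), -4) - 1)*2481 = ((1/2)*((-1*2*(-2))/8 - 4)/(-4) - 1)*2481 = ((1/2)*(-1/4)*((1/8)*4 - 4) - 1)*2481 = ((1/2)*(-1/4)*(1/2 - 4) - 1)*2481 = ((1/2)*(-1/4)*(-7/2) - 1)*2481 = (7/16 - 1)*2481 = -9/16*2481 = -22329/16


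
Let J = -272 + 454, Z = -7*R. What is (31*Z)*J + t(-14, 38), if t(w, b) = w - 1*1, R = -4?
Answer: 157961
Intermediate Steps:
Z = 28 (Z = -7*(-4) = 28)
J = 182
t(w, b) = -1 + w (t(w, b) = w - 1 = -1 + w)
(31*Z)*J + t(-14, 38) = (31*28)*182 + (-1 - 14) = 868*182 - 15 = 157976 - 15 = 157961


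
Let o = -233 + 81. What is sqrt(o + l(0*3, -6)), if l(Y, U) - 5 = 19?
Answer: 8*I*sqrt(2) ≈ 11.314*I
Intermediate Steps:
l(Y, U) = 24 (l(Y, U) = 5 + 19 = 24)
o = -152
sqrt(o + l(0*3, -6)) = sqrt(-152 + 24) = sqrt(-128) = 8*I*sqrt(2)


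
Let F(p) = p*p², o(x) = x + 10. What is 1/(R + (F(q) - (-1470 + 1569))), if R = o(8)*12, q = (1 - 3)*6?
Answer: -1/1611 ≈ -0.00062073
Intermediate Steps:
o(x) = 10 + x
q = -12 (q = -2*6 = -12)
F(p) = p³
R = 216 (R = (10 + 8)*12 = 18*12 = 216)
1/(R + (F(q) - (-1470 + 1569))) = 1/(216 + ((-12)³ - (-1470 + 1569))) = 1/(216 + (-1728 - 1*99)) = 1/(216 + (-1728 - 99)) = 1/(216 - 1827) = 1/(-1611) = -1/1611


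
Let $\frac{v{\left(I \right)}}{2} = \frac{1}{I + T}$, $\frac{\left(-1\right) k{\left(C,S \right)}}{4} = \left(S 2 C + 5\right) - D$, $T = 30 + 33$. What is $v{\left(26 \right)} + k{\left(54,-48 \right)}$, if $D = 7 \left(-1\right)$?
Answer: $\frac{1841234}{89} \approx 20688.0$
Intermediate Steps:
$T = 63$
$D = -7$
$k{\left(C,S \right)} = -48 - 8 C S$ ($k{\left(C,S \right)} = - 4 \left(\left(S 2 C + 5\right) - -7\right) = - 4 \left(\left(2 C S + 5\right) + 7\right) = - 4 \left(\left(5 + 2 C S\right) + 7\right) = - 4 \left(12 + 2 C S\right) = -48 - 8 C S$)
$v{\left(I \right)} = \frac{2}{63 + I}$ ($v{\left(I \right)} = \frac{2}{I + 63} = \frac{2}{63 + I}$)
$v{\left(26 \right)} + k{\left(54,-48 \right)} = \frac{2}{63 + 26} - \left(48 + 432 \left(-48\right)\right) = \frac{2}{89} + \left(-48 + 20736\right) = 2 \cdot \frac{1}{89} + 20688 = \frac{2}{89} + 20688 = \frac{1841234}{89}$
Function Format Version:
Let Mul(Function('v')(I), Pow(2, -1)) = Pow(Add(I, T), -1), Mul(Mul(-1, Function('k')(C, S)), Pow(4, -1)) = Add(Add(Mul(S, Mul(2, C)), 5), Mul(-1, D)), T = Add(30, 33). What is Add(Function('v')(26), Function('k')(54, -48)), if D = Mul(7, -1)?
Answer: Rational(1841234, 89) ≈ 20688.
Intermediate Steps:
T = 63
D = -7
Function('k')(C, S) = Add(-48, Mul(-8, C, S)) (Function('k')(C, S) = Mul(-4, Add(Add(Mul(S, Mul(2, C)), 5), Mul(-1, -7))) = Mul(-4, Add(Add(Mul(2, C, S), 5), 7)) = Mul(-4, Add(Add(5, Mul(2, C, S)), 7)) = Mul(-4, Add(12, Mul(2, C, S))) = Add(-48, Mul(-8, C, S)))
Function('v')(I) = Mul(2, Pow(Add(63, I), -1)) (Function('v')(I) = Mul(2, Pow(Add(I, 63), -1)) = Mul(2, Pow(Add(63, I), -1)))
Add(Function('v')(26), Function('k')(54, -48)) = Add(Mul(2, Pow(Add(63, 26), -1)), Add(-48, Mul(-8, 54, -48))) = Add(Mul(2, Pow(89, -1)), Add(-48, 20736)) = Add(Mul(2, Rational(1, 89)), 20688) = Add(Rational(2, 89), 20688) = Rational(1841234, 89)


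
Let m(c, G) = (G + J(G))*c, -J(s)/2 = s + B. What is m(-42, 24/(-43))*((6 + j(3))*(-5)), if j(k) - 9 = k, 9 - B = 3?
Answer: -1859760/43 ≈ -43250.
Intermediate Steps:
B = 6 (B = 9 - 1*3 = 9 - 3 = 6)
J(s) = -12 - 2*s (J(s) = -2*(s + 6) = -2*(6 + s) = -12 - 2*s)
j(k) = 9 + k
m(c, G) = c*(-12 - G) (m(c, G) = (G + (-12 - 2*G))*c = (-12 - G)*c = c*(-12 - G))
m(-42, 24/(-43))*((6 + j(3))*(-5)) = (-1*(-42)*(12 + 24/(-43)))*((6 + (9 + 3))*(-5)) = (-1*(-42)*(12 + 24*(-1/43)))*((6 + 12)*(-5)) = (-1*(-42)*(12 - 24/43))*(18*(-5)) = -1*(-42)*492/43*(-90) = (20664/43)*(-90) = -1859760/43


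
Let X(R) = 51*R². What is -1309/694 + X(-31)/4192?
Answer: 14263153/1454624 ≈ 9.8054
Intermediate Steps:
-1309/694 + X(-31)/4192 = -1309/694 + (51*(-31)²)/4192 = -1309*1/694 + (51*961)*(1/4192) = -1309/694 + 49011*(1/4192) = -1309/694 + 49011/4192 = 14263153/1454624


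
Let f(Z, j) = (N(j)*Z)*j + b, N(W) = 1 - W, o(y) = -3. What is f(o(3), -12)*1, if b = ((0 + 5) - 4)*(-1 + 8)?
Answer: 475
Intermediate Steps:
b = 7 (b = (5 - 4)*7 = 1*7 = 7)
f(Z, j) = 7 + Z*j*(1 - j) (f(Z, j) = ((1 - j)*Z)*j + 7 = (Z*(1 - j))*j + 7 = Z*j*(1 - j) + 7 = 7 + Z*j*(1 - j))
f(o(3), -12)*1 = (7 - 1*(-3)*(-12)*(-1 - 12))*1 = (7 - 1*(-3)*(-12)*(-13))*1 = (7 + 468)*1 = 475*1 = 475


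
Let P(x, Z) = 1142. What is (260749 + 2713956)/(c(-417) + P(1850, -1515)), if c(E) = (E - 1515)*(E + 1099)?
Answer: -2974705/1316482 ≈ -2.2596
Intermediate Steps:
c(E) = (-1515 + E)*(1099 + E)
(260749 + 2713956)/(c(-417) + P(1850, -1515)) = (260749 + 2713956)/((-1664985 + (-417)² - 416*(-417)) + 1142) = 2974705/((-1664985 + 173889 + 173472) + 1142) = 2974705/(-1317624 + 1142) = 2974705/(-1316482) = 2974705*(-1/1316482) = -2974705/1316482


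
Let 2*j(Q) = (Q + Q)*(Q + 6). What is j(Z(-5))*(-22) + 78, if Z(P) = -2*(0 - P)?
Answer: -802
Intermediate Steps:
Z(P) = 2*P (Z(P) = -(-2)*P = 2*P)
j(Q) = Q*(6 + Q) (j(Q) = ((Q + Q)*(Q + 6))/2 = ((2*Q)*(6 + Q))/2 = (2*Q*(6 + Q))/2 = Q*(6 + Q))
j(Z(-5))*(-22) + 78 = ((2*(-5))*(6 + 2*(-5)))*(-22) + 78 = -10*(6 - 10)*(-22) + 78 = -10*(-4)*(-22) + 78 = 40*(-22) + 78 = -880 + 78 = -802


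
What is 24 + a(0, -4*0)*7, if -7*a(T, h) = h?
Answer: 24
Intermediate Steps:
a(T, h) = -h/7
24 + a(0, -4*0)*7 = 24 - (-4)*0/7*7 = 24 - ⅐*0*7 = 24 + 0*7 = 24 + 0 = 24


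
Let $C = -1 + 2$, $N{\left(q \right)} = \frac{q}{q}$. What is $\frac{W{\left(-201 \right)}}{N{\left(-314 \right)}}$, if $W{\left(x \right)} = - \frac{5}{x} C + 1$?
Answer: $\frac{206}{201} \approx 1.0249$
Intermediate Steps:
$N{\left(q \right)} = 1$
$C = 1$
$W{\left(x \right)} = 1 - \frac{5}{x}$ ($W{\left(x \right)} = - \frac{5}{x} 1 + 1 = - \frac{5}{x} + 1 = 1 - \frac{5}{x}$)
$\frac{W{\left(-201 \right)}}{N{\left(-314 \right)}} = \frac{\frac{1}{-201} \left(-5 - 201\right)}{1} = \left(- \frac{1}{201}\right) \left(-206\right) 1 = \frac{206}{201} \cdot 1 = \frac{206}{201}$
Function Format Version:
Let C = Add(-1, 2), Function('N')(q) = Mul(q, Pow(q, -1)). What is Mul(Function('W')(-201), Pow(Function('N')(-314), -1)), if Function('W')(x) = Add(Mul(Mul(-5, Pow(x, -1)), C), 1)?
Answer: Rational(206, 201) ≈ 1.0249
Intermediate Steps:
Function('N')(q) = 1
C = 1
Function('W')(x) = Add(1, Mul(-5, Pow(x, -1))) (Function('W')(x) = Add(Mul(Mul(-5, Pow(x, -1)), 1), 1) = Add(Mul(-5, Pow(x, -1)), 1) = Add(1, Mul(-5, Pow(x, -1))))
Mul(Function('W')(-201), Pow(Function('N')(-314), -1)) = Mul(Mul(Pow(-201, -1), Add(-5, -201)), Pow(1, -1)) = Mul(Mul(Rational(-1, 201), -206), 1) = Mul(Rational(206, 201), 1) = Rational(206, 201)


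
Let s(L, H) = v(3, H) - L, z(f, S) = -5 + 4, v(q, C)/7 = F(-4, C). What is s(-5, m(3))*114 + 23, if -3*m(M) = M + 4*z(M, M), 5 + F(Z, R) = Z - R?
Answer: -6855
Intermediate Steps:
F(Z, R) = -5 + Z - R (F(Z, R) = -5 + (Z - R) = -5 + Z - R)
v(q, C) = -63 - 7*C (v(q, C) = 7*(-5 - 4 - C) = 7*(-9 - C) = -63 - 7*C)
z(f, S) = -1
m(M) = 4/3 - M/3 (m(M) = -(M + 4*(-1))/3 = -(M - 4)/3 = -(-4 + M)/3 = 4/3 - M/3)
s(L, H) = -63 - L - 7*H (s(L, H) = (-63 - 7*H) - L = -63 - L - 7*H)
s(-5, m(3))*114 + 23 = (-63 - 1*(-5) - 7*(4/3 - 1/3*3))*114 + 23 = (-63 + 5 - 7*(4/3 - 1))*114 + 23 = (-63 + 5 - 7*1/3)*114 + 23 = (-63 + 5 - 7/3)*114 + 23 = -181/3*114 + 23 = -6878 + 23 = -6855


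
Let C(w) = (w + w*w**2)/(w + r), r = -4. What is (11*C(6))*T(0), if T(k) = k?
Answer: 0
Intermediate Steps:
C(w) = (w + w**3)/(-4 + w) (C(w) = (w + w*w**2)/(w - 4) = (w + w**3)/(-4 + w))
(11*C(6))*T(0) = (11*((6 + 6**3)/(-4 + 6)))*0 = (11*((6 + 216)/2))*0 = (11*((1/2)*222))*0 = (11*111)*0 = 1221*0 = 0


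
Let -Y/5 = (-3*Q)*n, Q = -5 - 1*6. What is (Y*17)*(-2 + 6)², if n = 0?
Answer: 0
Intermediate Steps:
Q = -11 (Q = -5 - 6 = -11)
Y = 0 (Y = -5*(-3*(-11))*0 = -165*0 = -5*0 = 0)
(Y*17)*(-2 + 6)² = (0*17)*(-2 + 6)² = 0*4² = 0*16 = 0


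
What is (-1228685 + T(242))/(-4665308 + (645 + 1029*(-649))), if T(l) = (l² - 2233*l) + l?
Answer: 1710265/5332484 ≈ 0.32073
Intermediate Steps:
T(l) = l² - 2232*l
(-1228685 + T(242))/(-4665308 + (645 + 1029*(-649))) = (-1228685 + 242*(-2232 + 242))/(-4665308 + (645 + 1029*(-649))) = (-1228685 + 242*(-1990))/(-4665308 + (645 - 667821)) = (-1228685 - 481580)/(-4665308 - 667176) = -1710265/(-5332484) = -1710265*(-1/5332484) = 1710265/5332484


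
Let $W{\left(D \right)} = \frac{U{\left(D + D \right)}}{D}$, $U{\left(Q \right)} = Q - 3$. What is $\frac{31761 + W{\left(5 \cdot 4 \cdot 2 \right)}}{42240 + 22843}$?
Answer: $\frac{1270517}{2603320} \approx 0.48804$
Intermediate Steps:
$U{\left(Q \right)} = -3 + Q$ ($U{\left(Q \right)} = Q - 3 = -3 + Q$)
$W{\left(D \right)} = \frac{-3 + 2 D}{D}$ ($W{\left(D \right)} = \frac{-3 + \left(D + D\right)}{D} = \frac{-3 + 2 D}{D}$)
$\frac{31761 + W{\left(5 \cdot 4 \cdot 2 \right)}}{42240 + 22843} = \frac{31761 + \left(2 - \frac{3}{5 \cdot 4 \cdot 2}\right)}{42240 + 22843} = \frac{31761 + \left(2 - \frac{3}{20 \cdot 2}\right)}{65083} = \left(31761 + \left(2 - \frac{3}{40}\right)\right) \frac{1}{65083} = \left(31761 + \frac{77}{40}\right) \frac{1}{65083} = \frac{1270517}{40} \cdot \frac{1}{65083} = \frac{1270517}{2603320}$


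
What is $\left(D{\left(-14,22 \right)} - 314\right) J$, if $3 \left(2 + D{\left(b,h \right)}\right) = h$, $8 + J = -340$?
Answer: $107416$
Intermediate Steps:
$J = -348$ ($J = -8 - 340 = -348$)
$D{\left(b,h \right)} = -2 + \frac{h}{3}$
$\left(D{\left(-14,22 \right)} - 314\right) J = \left(\left(-2 + \frac{1}{3} \cdot 22\right) - 314\right) \left(-348\right) = \left(\left(-2 + \frac{22}{3}\right) - 314\right) \left(-348\right) = \left(\frac{16}{3} - 314\right) \left(-348\right) = \left(- \frac{926}{3}\right) \left(-348\right) = 107416$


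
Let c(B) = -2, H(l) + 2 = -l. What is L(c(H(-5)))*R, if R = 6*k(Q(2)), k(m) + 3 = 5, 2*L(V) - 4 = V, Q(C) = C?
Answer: 12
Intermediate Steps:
H(l) = -2 - l
L(V) = 2 + V/2
k(m) = 2 (k(m) = -3 + 5 = 2)
R = 12 (R = 6*2 = 12)
L(c(H(-5)))*R = (2 + (½)*(-2))*12 = (2 - 1)*12 = 1*12 = 12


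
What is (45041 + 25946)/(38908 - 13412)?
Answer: 70987/25496 ≈ 2.7842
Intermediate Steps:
(45041 + 25946)/(38908 - 13412) = 70987/25496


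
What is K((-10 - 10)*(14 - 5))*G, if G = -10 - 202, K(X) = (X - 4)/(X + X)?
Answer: -4876/45 ≈ -108.36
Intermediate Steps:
K(X) = (-4 + X)/(2*X) (K(X) = (-4 + X)/((2*X)) = (-4 + X)*(1/(2*X)) = (-4 + X)/(2*X))
G = -212
K((-10 - 10)*(14 - 5))*G = ((-4 + (-10 - 10)*(14 - 5))/(2*(((-10 - 10)*(14 - 5)))))*(-212) = ((-4 - 20*9)/(2*((-20*9))))*(-212) = ((½)*(-4 - 180)/(-180))*(-212) = ((½)*(-1/180)*(-184))*(-212) = (23/45)*(-212) = -4876/45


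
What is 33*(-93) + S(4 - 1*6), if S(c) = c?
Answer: -3071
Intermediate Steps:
33*(-93) + S(4 - 1*6) = 33*(-93) + (4 - 1*6) = -3069 + (4 - 6) = -3069 - 2 = -3071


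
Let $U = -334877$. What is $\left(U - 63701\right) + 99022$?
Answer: $-299556$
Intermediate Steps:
$\left(U - 63701\right) + 99022 = \left(-334877 - 63701\right) + 99022 = -398578 + 99022 = -299556$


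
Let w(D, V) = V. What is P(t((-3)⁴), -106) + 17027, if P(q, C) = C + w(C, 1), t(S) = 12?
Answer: 16922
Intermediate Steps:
P(q, C) = 1 + C (P(q, C) = C + 1 = 1 + C)
P(t((-3)⁴), -106) + 17027 = (1 - 106) + 17027 = -105 + 17027 = 16922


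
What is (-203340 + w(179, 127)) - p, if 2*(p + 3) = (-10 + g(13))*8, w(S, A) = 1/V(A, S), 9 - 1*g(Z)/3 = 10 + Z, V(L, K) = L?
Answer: -25797382/127 ≈ -2.0313e+5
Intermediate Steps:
g(Z) = -3 - 3*Z (g(Z) = 27 - 3*(10 + Z) = 27 + (-30 - 3*Z) = -3 - 3*Z)
w(S, A) = 1/A
p = -211 (p = -3 + ((-10 + (-3 - 3*13))*8)/2 = -3 + ((-10 + (-3 - 39))*8)/2 = -3 + ((-10 - 42)*8)/2 = -3 + (-52*8)/2 = -3 + (½)*(-416) = -3 - 208 = -211)
(-203340 + w(179, 127)) - p = (-203340 + 1/127) - 1*(-211) = (-203340 + 1/127) + 211 = -25824179/127 + 211 = -25797382/127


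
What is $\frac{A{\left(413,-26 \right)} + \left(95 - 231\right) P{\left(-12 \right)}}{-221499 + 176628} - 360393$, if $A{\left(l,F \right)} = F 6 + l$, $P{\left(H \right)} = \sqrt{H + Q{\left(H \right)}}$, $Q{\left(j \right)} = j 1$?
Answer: $- \frac{16171194560}{44871} + \frac{272 i \sqrt{6}}{44871} \approx -3.6039 \cdot 10^{5} + 0.014848 i$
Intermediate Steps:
$Q{\left(j \right)} = j$
$P{\left(H \right)} = \sqrt{2} \sqrt{H}$ ($P{\left(H \right)} = \sqrt{H + H} = \sqrt{2 H} = \sqrt{2} \sqrt{H}$)
$A{\left(l,F \right)} = l + 6 F$ ($A{\left(l,F \right)} = 6 F + l = l + 6 F$)
$\frac{A{\left(413,-26 \right)} + \left(95 - 231\right) P{\left(-12 \right)}}{-221499 + 176628} - 360393 = \frac{\left(413 + 6 \left(-26\right)\right) + \left(95 - 231\right) \sqrt{2} \sqrt{-12}}{-221499 + 176628} - 360393 = \frac{\left(413 - 156\right) - 136 \sqrt{2} \cdot 2 i \sqrt{3}}{-44871} - 360393 = \left(257 - 136 \cdot 2 i \sqrt{6}\right) \left(- \frac{1}{44871}\right) - 360393 = \left(257 - 272 i \sqrt{6}\right) \left(- \frac{1}{44871}\right) - 360393 = \left(- \frac{257}{44871} + \frac{272 i \sqrt{6}}{44871}\right) - 360393 = - \frac{16171194560}{44871} + \frac{272 i \sqrt{6}}{44871}$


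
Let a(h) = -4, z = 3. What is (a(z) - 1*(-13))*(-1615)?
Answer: -14535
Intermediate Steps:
(a(z) - 1*(-13))*(-1615) = (-4 - 1*(-13))*(-1615) = (-4 + 13)*(-1615) = 9*(-1615) = -14535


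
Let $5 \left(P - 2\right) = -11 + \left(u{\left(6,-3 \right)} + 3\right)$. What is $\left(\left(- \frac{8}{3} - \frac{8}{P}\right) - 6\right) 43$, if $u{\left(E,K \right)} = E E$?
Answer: $- \frac{23822}{57} \approx -417.93$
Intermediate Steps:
$u{\left(E,K \right)} = E^{2}$
$P = \frac{38}{5}$ ($P = 2 + \frac{-11 + \left(6^{2} + 3\right)}{5} = 2 + \frac{-11 + \left(36 + 3\right)}{5} = 2 + \frac{-11 + 39}{5} = 2 + \frac{1}{5} \cdot 28 = 2 + \frac{28}{5} = \frac{38}{5} \approx 7.6$)
$\left(\left(- \frac{8}{3} - \frac{8}{P}\right) - 6\right) 43 = \left(\left(- \frac{8}{3} - \frac{8}{\frac{38}{5}}\right) - 6\right) 43 = \left(\left(\left(-8\right) \frac{1}{3} - \frac{20}{19}\right) - 6\right) 43 = \left(\left(- \frac{8}{3} - \frac{20}{19}\right) - 6\right) 43 = \left(- \frac{212}{57} - 6\right) 43 = \left(- \frac{554}{57}\right) 43 = - \frac{23822}{57}$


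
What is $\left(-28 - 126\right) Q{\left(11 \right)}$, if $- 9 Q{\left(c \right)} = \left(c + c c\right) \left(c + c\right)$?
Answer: $\frac{149072}{3} \approx 49691.0$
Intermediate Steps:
$Q{\left(c \right)} = - \frac{2 c \left(c + c^{2}\right)}{9}$ ($Q{\left(c \right)} = - \frac{\left(c + c c\right) \left(c + c\right)}{9} = - \frac{\left(c + c^{2}\right) 2 c}{9} = - \frac{2 c \left(c + c^{2}\right)}{9}$)
$\left(-28 - 126\right) Q{\left(11 \right)} = \left(-28 - 126\right) \frac{2 \cdot 11^{2} \left(-1 - 11\right)}{9} = - 154 \cdot \frac{2}{9} \cdot 121 \left(-1 - 11\right) = - 154 \cdot \frac{2}{9} \cdot 121 \left(-12\right) = \left(-154\right) \left(- \frac{968}{3}\right) = \frac{149072}{3}$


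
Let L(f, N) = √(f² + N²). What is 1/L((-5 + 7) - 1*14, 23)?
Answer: √673/673 ≈ 0.038547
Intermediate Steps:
L(f, N) = √(N² + f²)
1/L((-5 + 7) - 1*14, 23) = 1/(√(23² + ((-5 + 7) - 1*14)²)) = 1/(√(529 + (2 - 14)²)) = 1/(√(529 + (-12)²)) = 1/(√(529 + 144)) = 1/(√673) = √673/673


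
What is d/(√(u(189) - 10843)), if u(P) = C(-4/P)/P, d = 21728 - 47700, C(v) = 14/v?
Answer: 25972*I*√43386/21693 ≈ 249.38*I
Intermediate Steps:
d = -25972
u(P) = -7/2 (u(P) = (14/((-4/P)))/P = (14*(-P/4))/P = (-7*P/2)/P = -7/2)
d/(√(u(189) - 10843)) = -25972/√(-7/2 - 10843) = -25972*(-I*√43386/21693) = -(-25972)*I*√43386/21693 = 25972*I*√43386/21693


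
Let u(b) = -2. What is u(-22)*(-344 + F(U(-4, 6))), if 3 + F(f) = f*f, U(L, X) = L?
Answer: 662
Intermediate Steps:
F(f) = -3 + f**2 (F(f) = -3 + f*f = -3 + f**2)
u(-22)*(-344 + F(U(-4, 6))) = -2*(-344 + (-3 + (-4)**2)) = -2*(-344 + (-3 + 16)) = -2*(-344 + 13) = -2*(-331) = 662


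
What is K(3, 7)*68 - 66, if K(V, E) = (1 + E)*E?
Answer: 3742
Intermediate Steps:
K(V, E) = E*(1 + E)
K(3, 7)*68 - 66 = (7*(1 + 7))*68 - 66 = (7*8)*68 - 66 = 56*68 - 66 = 3808 - 66 = 3742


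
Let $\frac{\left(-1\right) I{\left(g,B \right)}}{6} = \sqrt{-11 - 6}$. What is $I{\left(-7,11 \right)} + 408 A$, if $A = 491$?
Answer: $200328 - 6 i \sqrt{17} \approx 2.0033 \cdot 10^{5} - 24.739 i$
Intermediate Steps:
$I{\left(g,B \right)} = - 6 i \sqrt{17}$ ($I{\left(g,B \right)} = - 6 \sqrt{-11 - 6} = - 6 \sqrt{-17} = - 6 i \sqrt{17}$)
$I{\left(-7,11 \right)} + 408 A = - 6 i \sqrt{17} + 408 \cdot 491 = - 6 i \sqrt{17} + 200328 = 200328 - 6 i \sqrt{17}$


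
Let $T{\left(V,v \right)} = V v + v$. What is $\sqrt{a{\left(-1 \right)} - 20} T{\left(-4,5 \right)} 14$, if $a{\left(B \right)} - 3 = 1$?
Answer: $- 840 i \approx - 840.0 i$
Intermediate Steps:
$T{\left(V,v \right)} = v + V v$
$a{\left(B \right)} = 4$ ($a{\left(B \right)} = 3 + 1 = 4$)
$\sqrt{a{\left(-1 \right)} - 20} T{\left(-4,5 \right)} 14 = \sqrt{4 - 20} \cdot 5 \left(1 - 4\right) 14 = \sqrt{-16} \cdot 5 \left(-3\right) 14 = 4 i \left(-15\right) 14 = - 60 i 14 = - 840 i$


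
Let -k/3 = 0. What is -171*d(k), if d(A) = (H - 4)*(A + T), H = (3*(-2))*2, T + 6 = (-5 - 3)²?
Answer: 158688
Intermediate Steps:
T = 58 (T = -6 + (-5 - 3)² = -6 + (-8)² = -6 + 64 = 58)
k = 0 (k = -3*0 = 0)
H = -12 (H = -6*2 = -12)
d(A) = -928 - 16*A (d(A) = (-12 - 4)*(A + 58) = -16*(58 + A) = -928 - 16*A)
-171*d(k) = -171*(-928 - 16*0) = -171*(-928 + 0) = -171*(-928) = 158688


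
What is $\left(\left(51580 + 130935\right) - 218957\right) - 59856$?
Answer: $-96298$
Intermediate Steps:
$\left(\left(51580 + 130935\right) - 218957\right) - 59856 = \left(182515 - 218957\right) - 59856 = -36442 - 59856 = -96298$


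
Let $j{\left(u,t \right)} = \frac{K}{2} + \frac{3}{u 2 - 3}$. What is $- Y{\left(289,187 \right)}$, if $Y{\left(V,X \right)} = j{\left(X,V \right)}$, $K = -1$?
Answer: $\frac{365}{742} \approx 0.49191$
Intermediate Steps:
$j{\left(u,t \right)} = - \frac{1}{2} + \frac{3}{-3 + 2 u}$ ($j{\left(u,t \right)} = - \frac{1}{2} + \frac{3}{u 2 - 3} = \left(-1\right) \frac{1}{2} + \frac{3}{2 u - 3} = - \frac{1}{2} + \frac{3}{-3 + 2 u}$)
$Y{\left(V,X \right)} = \frac{9 - 2 X}{2 \left(-3 + 2 X\right)}$
$- Y{\left(289,187 \right)} = - \frac{9 - 374}{2 \left(-3 + 2 \cdot 187\right)} = - \frac{9 - 374}{2 \left(-3 + 374\right)} = - \frac{-365}{2 \cdot 371} = \left(-1\right) \left(- \frac{365}{742}\right) = \frac{365}{742}$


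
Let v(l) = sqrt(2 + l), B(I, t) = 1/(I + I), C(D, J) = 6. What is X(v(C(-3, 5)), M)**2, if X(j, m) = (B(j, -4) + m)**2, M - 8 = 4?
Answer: (96 + sqrt(2))**4/4096 ≈ 21985.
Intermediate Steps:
B(I, t) = 1/(2*I)
M = 12 (M = 8 + 4 = 12)
X(j, m) = (m + 1/(2*j))**2 (X(j, m) = (1/(2*j) + m)**2 = (m + 1/(2*j))**2)
X(v(C(-3, 5)), M)**2 = ((12 + 1/(2*(sqrt(2 + 6))))**2)**2 = ((12 + 1/(2*(sqrt(8))))**2)**2 = ((12 + 1/(2*((2*sqrt(2)))))**2)**2 = ((12 + (sqrt(2)/4)/2)**2)**2 = ((12 + sqrt(2)/8)**2)**2 = (12 + sqrt(2)/8)**4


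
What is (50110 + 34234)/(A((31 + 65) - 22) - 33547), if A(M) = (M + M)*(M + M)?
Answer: -84344/11643 ≈ -7.2442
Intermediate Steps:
A(M) = 4*M**2 (A(M) = (2*M)*(2*M) = 4*M**2)
(50110 + 34234)/(A((31 + 65) - 22) - 33547) = (50110 + 34234)/(4*((31 + 65) - 22)**2 - 33547) = 84344/(4*(96 - 22)**2 - 33547) = 84344/(4*74**2 - 33547) = 84344/(4*5476 - 33547) = 84344/(21904 - 33547) = 84344/(-11643) = 84344*(-1/11643) = -84344/11643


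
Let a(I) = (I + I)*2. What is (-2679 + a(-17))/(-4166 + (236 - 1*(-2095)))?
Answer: 2747/1835 ≈ 1.4970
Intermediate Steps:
a(I) = 4*I (a(I) = (2*I)*2 = 4*I)
(-2679 + a(-17))/(-4166 + (236 - 1*(-2095))) = (-2679 + 4*(-17))/(-4166 + (236 - 1*(-2095))) = (-2679 - 68)/(-4166 + (236 + 2095)) = -2747/(-4166 + 2331) = -2747/(-1835) = -2747*(-1/1835) = 2747/1835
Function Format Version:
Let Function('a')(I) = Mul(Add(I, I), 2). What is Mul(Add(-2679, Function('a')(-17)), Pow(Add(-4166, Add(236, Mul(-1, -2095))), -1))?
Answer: Rational(2747, 1835) ≈ 1.4970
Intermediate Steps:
Function('a')(I) = Mul(4, I) (Function('a')(I) = Mul(Mul(2, I), 2) = Mul(4, I))
Mul(Add(-2679, Function('a')(-17)), Pow(Add(-4166, Add(236, Mul(-1, -2095))), -1)) = Mul(Add(-2679, Mul(4, -17)), Pow(Add(-4166, Add(236, Mul(-1, -2095))), -1)) = Mul(Add(-2679, -68), Pow(Add(-4166, Add(236, 2095)), -1)) = Mul(-2747, Pow(Add(-4166, 2331), -1)) = Mul(-2747, Pow(-1835, -1)) = Mul(-2747, Rational(-1, 1835)) = Rational(2747, 1835)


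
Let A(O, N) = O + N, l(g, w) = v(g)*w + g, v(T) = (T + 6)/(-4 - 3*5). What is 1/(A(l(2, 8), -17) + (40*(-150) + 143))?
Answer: -19/111632 ≈ -0.00017020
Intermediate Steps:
v(T) = -6/19 - T/19 (v(T) = (6 + T)/(-4 - 15) = (6 + T)/(-19) = (6 + T)*(-1/19) = -6/19 - T/19)
l(g, w) = g + w*(-6/19 - g/19) (l(g, w) = (-6/19 - g/19)*w + g = w*(-6/19 - g/19) + g = g + w*(-6/19 - g/19))
A(O, N) = N + O
1/(A(l(2, 8), -17) + (40*(-150) + 143)) = 1/((-17 + (2 - 1/19*8*(6 + 2))) + (40*(-150) + 143)) = 1/((-17 + (2 - 1/19*8*8)) + (-6000 + 143)) = 1/((-17 + (2 - 64/19)) - 5857) = 1/((-17 - 26/19) - 5857) = 1/(-349/19 - 5857) = 1/(-111632/19) = -19/111632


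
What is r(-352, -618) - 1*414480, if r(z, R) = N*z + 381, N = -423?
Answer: -265203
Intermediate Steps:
r(z, R) = 381 - 423*z (r(z, R) = -423*z + 381 = 381 - 423*z)
r(-352, -618) - 1*414480 = (381 - 423*(-352)) - 1*414480 = (381 + 148896) - 414480 = 149277 - 414480 = -265203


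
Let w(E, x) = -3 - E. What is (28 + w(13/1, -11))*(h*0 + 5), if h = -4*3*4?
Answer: 60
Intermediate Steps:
h = -48 (h = -12*4 = -48)
(28 + w(13/1, -11))*(h*0 + 5) = (28 + (-3 - 13/1))*(-48*0 + 5) = (28 + (-3 - 13))*(0 + 5) = (28 + (-3 - 1*13))*5 = (28 + (-3 - 13))*5 = (28 - 16)*5 = 12*5 = 60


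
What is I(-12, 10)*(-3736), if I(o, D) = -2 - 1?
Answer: 11208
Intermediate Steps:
I(o, D) = -3
I(-12, 10)*(-3736) = -3*(-3736) = 11208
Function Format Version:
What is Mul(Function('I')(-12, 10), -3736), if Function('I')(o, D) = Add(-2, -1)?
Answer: 11208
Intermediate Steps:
Function('I')(o, D) = -3
Mul(Function('I')(-12, 10), -3736) = Mul(-3, -3736) = 11208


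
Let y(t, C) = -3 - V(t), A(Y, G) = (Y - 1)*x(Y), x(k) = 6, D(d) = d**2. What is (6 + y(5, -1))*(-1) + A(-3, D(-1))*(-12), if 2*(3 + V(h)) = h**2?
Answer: 589/2 ≈ 294.50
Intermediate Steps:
V(h) = -3 + h**2/2
A(Y, G) = -6 + 6*Y (A(Y, G) = (Y - 1)*6 = (-1 + Y)*6 = -6 + 6*Y)
y(t, C) = -t**2/2 (y(t, C) = -3 - (-3 + t**2/2) = -3 + (3 - t**2/2) = -t**2/2)
(6 + y(5, -1))*(-1) + A(-3, D(-1))*(-12) = (6 - 1/2*5**2)*(-1) + (-6 + 6*(-3))*(-12) = (6 - 1/2*25)*(-1) + (-6 - 18)*(-12) = (6 - 25/2)*(-1) - 24*(-12) = -13/2*(-1) + 288 = 13/2 + 288 = 589/2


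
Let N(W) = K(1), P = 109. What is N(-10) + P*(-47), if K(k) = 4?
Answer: -5119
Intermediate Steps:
N(W) = 4
N(-10) + P*(-47) = 4 + 109*(-47) = 4 - 5123 = -5119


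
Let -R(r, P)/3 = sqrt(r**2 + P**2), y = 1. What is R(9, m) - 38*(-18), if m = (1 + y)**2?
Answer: 684 - 3*sqrt(97) ≈ 654.45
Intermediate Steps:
m = 4 (m = (1 + 1)**2 = 2**2 = 4)
R(r, P) = -3*sqrt(P**2 + r**2) (R(r, P) = -3*sqrt(r**2 + P**2) = -3*sqrt(P**2 + r**2))
R(9, m) - 38*(-18) = -3*sqrt(4**2 + 9**2) - 38*(-18) = -3*sqrt(16 + 81) + 684 = -3*sqrt(97) + 684 = 684 - 3*sqrt(97)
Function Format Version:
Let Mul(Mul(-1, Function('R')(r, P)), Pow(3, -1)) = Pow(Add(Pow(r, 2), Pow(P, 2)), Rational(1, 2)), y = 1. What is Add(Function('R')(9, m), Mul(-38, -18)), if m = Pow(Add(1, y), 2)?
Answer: Add(684, Mul(-3, Pow(97, Rational(1, 2)))) ≈ 654.45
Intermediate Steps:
m = 4 (m = Pow(Add(1, 1), 2) = Pow(2, 2) = 4)
Function('R')(r, P) = Mul(-3, Pow(Add(Pow(P, 2), Pow(r, 2)), Rational(1, 2))) (Function('R')(r, P) = Mul(-3, Pow(Add(Pow(r, 2), Pow(P, 2)), Rational(1, 2))) = Mul(-3, Pow(Add(Pow(P, 2), Pow(r, 2)), Rational(1, 2))))
Add(Function('R')(9, m), Mul(-38, -18)) = Add(Mul(-3, Pow(Add(Pow(4, 2), Pow(9, 2)), Rational(1, 2))), Mul(-38, -18)) = Add(Mul(-3, Pow(Add(16, 81), Rational(1, 2))), 684) = Add(Mul(-3, Pow(97, Rational(1, 2))), 684) = Add(684, Mul(-3, Pow(97, Rational(1, 2))))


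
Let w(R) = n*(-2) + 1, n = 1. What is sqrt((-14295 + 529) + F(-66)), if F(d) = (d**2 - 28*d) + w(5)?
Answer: I*sqrt(7563) ≈ 86.965*I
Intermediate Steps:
w(R) = -1 (w(R) = 1*(-2) + 1 = -2 + 1 = -1)
F(d) = -1 + d**2 - 28*d (F(d) = (d**2 - 28*d) - 1 = -1 + d**2 - 28*d)
sqrt((-14295 + 529) + F(-66)) = sqrt((-14295 + 529) + (-1 + (-66)**2 - 28*(-66))) = sqrt(-13766 + (-1 + 4356 + 1848)) = sqrt(-13766 + 6203) = sqrt(-7563) = I*sqrt(7563)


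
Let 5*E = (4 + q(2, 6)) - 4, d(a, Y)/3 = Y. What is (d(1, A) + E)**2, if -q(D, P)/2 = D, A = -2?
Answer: 1156/25 ≈ 46.240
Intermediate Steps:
q(D, P) = -2*D
d(a, Y) = 3*Y
E = -4/5 (E = ((4 - 2*2) - 4)/5 = ((4 - 4) - 4)/5 = (0 - 4)/5 = (1/5)*(-4) = -4/5 ≈ -0.80000)
(d(1, A) + E)**2 = (3*(-2) - 4/5)**2 = (-6 - 4/5)**2 = (-34/5)**2 = 1156/25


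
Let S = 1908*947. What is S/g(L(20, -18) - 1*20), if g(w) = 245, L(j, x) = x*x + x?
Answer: 1806876/245 ≈ 7375.0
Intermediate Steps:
L(j, x) = x + x² (L(j, x) = x² + x = x + x²)
S = 1806876
S/g(L(20, -18) - 1*20) = 1806876/245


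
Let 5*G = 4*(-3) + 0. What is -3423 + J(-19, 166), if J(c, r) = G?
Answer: -17127/5 ≈ -3425.4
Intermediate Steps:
G = -12/5 (G = (4*(-3) + 0)/5 = (-12 + 0)/5 = (1/5)*(-12) = -12/5 ≈ -2.4000)
J(c, r) = -12/5
-3423 + J(-19, 166) = -3423 - 12/5 = -17127/5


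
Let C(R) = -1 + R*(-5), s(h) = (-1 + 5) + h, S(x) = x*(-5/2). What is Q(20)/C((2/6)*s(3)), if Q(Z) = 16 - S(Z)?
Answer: -99/19 ≈ -5.2105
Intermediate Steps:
S(x) = -5*x/2 (S(x) = x*(-5*½) = x*(-5/2) = -5*x/2)
s(h) = 4 + h
C(R) = -1 - 5*R
Q(Z) = 16 + 5*Z/2 (Q(Z) = 16 - (-5)*Z/2 = 16 + 5*Z/2)
Q(20)/C((2/6)*s(3)) = (16 + (5/2)*20)/(-1 - 5*2/6*(4 + 3)) = (16 + 50)/(-1 - 5*2*(⅙)*7) = 66/(-1 - 5*7/3) = 66/(-1 - 35/3) = 66/(-38/3) = 66*(-3/38) = -99/19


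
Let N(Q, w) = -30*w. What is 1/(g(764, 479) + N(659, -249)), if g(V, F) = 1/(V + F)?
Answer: 1243/9285211 ≈ 0.00013387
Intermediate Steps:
g(V, F) = 1/(F + V)
1/(g(764, 479) + N(659, -249)) = 1/(1/(479 + 764) - 30*(-249)) = 1/(1/1243 + 7470) = 1/(9285211/1243) = 1243/9285211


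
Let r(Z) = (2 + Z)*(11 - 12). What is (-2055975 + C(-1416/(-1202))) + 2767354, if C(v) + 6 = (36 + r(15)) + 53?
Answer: 711445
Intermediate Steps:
r(Z) = -2 - Z (r(Z) = (2 + Z)*(-1) = -2 - Z)
C(v) = 66 (C(v) = -6 + ((36 + (-2 - 1*15)) + 53) = -6 + ((36 + (-2 - 15)) + 53) = -6 + ((36 - 17) + 53) = -6 + (19 + 53) = -6 + 72 = 66)
(-2055975 + C(-1416/(-1202))) + 2767354 = (-2055975 + 66) + 2767354 = -2055909 + 2767354 = 711445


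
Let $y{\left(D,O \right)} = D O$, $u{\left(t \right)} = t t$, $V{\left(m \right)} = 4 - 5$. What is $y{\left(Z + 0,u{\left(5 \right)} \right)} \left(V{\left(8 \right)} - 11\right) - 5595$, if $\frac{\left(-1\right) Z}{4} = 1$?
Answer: $-4395$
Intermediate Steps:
$V{\left(m \right)} = -1$
$u{\left(t \right)} = t^{2}$
$Z = -4$ ($Z = \left(-4\right) 1 = -4$)
$y{\left(Z + 0,u{\left(5 \right)} \right)} \left(V{\left(8 \right)} - 11\right) - 5595 = \left(-4 + 0\right) 5^{2} \left(-1 - 11\right) - 5595 = \left(-4\right) 25 \left(-12\right) - 5595 = \left(-100\right) \left(-12\right) - 5595 = 1200 - 5595 = -4395$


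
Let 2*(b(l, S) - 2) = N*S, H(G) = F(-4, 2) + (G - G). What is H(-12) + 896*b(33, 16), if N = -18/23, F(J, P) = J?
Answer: -87900/23 ≈ -3821.7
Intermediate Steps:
N = -18/23 (N = -18*1/23 = -18/23 ≈ -0.78261)
H(G) = -4 (H(G) = -4 + (G - G) = -4 + 0 = -4)
b(l, S) = 2 - 9*S/23 (b(l, S) = 2 + (-18*S/23)/2 = 2 - 9*S/23)
H(-12) + 896*b(33, 16) = -4 + 896*(2 - 9/23*16) = -4 + 896*(2 - 144/23) = -4 + 896*(-98/23) = -4 - 87808/23 = -87900/23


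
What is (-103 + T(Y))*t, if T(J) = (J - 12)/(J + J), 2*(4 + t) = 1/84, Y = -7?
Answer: 954833/2352 ≈ 405.97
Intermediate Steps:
t = -671/168 (t = -4 + (1/2)/84 = -4 + (1/2)*(1/84) = -4 + 1/168 = -671/168 ≈ -3.9940)
T(J) = (-12 + J)/(2*J) (T(J) = (-12 + J)/((2*J)) = (-12 + J)*(1/(2*J)) = (-12 + J)/(2*J))
(-103 + T(Y))*t = (-103 + (1/2)*(-12 - 7)/(-7))*(-671/168) = (-103 + (1/2)*(-1/7)*(-19))*(-671/168) = (-103 + 19/14)*(-671/168) = -1423/14*(-671/168) = 954833/2352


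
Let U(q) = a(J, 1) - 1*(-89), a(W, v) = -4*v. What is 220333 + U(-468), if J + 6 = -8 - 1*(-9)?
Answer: 220418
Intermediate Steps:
J = -5 (J = -6 + (-8 - 1*(-9)) = -6 + (-8 + 9) = -6 + 1 = -5)
U(q) = 85 (U(q) = -4*1 - 1*(-89) = -4 + 89 = 85)
220333 + U(-468) = 220333 + 85 = 220418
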